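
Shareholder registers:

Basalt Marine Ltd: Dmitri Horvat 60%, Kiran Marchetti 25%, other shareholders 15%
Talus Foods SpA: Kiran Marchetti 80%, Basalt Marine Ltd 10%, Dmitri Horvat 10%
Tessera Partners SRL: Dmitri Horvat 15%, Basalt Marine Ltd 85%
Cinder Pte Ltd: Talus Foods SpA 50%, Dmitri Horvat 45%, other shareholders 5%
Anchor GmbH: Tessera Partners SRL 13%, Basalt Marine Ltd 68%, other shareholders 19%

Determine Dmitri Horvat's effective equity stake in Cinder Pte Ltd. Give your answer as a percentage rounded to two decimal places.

53.00%

Dmitri reaches Cinder along 3 paths.
Via Basalt → Talus: 60% × 10% × 50% = 3%.
Via Talus: 10% × 50% = 5%.
Direct stake: 45% = 45%.
Total: 3% + 5% + 45% = 53%.
Rounded: 53.00%.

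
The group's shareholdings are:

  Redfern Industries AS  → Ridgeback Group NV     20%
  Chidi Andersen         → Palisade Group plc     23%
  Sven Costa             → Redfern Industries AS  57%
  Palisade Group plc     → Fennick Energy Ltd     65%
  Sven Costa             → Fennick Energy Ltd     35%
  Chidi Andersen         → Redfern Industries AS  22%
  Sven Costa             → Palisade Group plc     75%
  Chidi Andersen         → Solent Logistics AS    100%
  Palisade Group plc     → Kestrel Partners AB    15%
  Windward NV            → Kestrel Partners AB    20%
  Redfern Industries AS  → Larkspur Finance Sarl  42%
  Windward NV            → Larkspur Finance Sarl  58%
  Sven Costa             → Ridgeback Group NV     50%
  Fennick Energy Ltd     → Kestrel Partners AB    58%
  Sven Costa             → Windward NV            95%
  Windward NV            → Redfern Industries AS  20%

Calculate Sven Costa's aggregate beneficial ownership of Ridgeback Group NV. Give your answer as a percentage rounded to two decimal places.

Sven reaches Ridgeback along 3 paths.
Direct stake: 50% = 50%.
Via Windward → Redfern: 95% × 20% × 20% = 3.8%.
Via Redfern: 57% × 20% = 11.4%.
Total: 50% + 3.8% + 11.4% = 65.2%.
Rounded: 65.20%.

65.20%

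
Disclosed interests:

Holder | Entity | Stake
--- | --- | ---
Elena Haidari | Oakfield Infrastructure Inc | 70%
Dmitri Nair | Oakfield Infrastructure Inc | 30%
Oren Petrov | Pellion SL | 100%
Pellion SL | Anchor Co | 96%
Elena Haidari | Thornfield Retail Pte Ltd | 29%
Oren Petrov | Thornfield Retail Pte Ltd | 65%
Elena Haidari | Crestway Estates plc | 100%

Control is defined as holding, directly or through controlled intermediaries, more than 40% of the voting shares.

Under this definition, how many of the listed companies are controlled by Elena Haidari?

Elena holds 70% of Oakfield, so Elena controls Oakfield.
Elena holds 100% of Crestway, so Elena controls Crestway.
No other company's threshold is met.
Elena controls 2 companies.

2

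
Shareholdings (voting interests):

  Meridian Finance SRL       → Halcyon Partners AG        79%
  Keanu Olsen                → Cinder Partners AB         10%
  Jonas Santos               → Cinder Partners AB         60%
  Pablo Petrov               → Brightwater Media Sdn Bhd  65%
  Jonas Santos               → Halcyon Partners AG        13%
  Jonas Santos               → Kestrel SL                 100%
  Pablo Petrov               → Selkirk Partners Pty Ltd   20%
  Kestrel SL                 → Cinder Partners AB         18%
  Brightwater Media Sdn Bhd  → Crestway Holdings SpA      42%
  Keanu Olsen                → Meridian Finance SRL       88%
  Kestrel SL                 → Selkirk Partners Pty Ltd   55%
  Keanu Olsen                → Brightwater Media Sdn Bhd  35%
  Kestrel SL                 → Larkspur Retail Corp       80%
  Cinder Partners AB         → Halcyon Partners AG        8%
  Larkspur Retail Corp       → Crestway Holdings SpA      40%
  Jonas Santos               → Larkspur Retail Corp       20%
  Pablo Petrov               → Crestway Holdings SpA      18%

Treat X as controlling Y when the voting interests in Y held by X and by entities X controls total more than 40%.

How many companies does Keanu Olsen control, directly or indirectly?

2

Keanu holds 88% of Meridian, so Keanu controls Meridian.
Meridian holds 79% of Halcyon, so Keanu controls Halcyon.
No other company's threshold is met.
Keanu controls 2 companies.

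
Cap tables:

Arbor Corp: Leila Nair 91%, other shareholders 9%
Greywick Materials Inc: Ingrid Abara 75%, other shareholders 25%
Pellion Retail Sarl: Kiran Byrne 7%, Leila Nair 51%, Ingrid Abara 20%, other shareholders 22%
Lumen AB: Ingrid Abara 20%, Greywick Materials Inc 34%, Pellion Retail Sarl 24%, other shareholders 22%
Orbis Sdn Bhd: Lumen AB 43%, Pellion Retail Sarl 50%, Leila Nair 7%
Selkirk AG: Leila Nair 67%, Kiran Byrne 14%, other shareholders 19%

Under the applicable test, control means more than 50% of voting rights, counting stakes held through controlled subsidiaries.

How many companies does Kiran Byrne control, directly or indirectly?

Kiran's largest direct stake is 14% in Selkirk, which does not meet the threshold.
Kiran controls 0 companies.

0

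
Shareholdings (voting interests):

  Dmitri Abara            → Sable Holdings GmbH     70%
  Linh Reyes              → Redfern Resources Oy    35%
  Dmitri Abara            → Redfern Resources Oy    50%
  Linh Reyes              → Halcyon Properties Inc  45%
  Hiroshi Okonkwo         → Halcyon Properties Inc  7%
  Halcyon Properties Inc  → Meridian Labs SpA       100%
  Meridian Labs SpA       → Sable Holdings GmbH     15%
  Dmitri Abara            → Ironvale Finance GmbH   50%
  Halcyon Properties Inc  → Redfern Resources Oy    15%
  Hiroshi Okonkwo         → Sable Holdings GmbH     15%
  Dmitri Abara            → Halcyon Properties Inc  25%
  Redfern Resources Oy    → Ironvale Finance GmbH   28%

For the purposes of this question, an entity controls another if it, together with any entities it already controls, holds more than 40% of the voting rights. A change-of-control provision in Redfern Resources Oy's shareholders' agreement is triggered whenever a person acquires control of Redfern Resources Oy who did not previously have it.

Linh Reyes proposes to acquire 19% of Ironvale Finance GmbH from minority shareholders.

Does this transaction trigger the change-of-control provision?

The purchase changes only Linh's holdings, so Linh is the only person who could newly come to control Redfern.
Linh holds 45% of Halcyon, so Linh controls Halcyon.
Halcyon and Linh together hold 15% + 35% = 50% of Redfern, so Linh controls Redfern.
So Linh already controls Redfern before the transaction.
After the purchase, Linh holds 19% of Ironvale directly.
Linh controlled Redfern already, so this is not a new person acquiring control; every other person's position is unchanged or reduced.
No new person acquires control, so the clause is not triggered.

No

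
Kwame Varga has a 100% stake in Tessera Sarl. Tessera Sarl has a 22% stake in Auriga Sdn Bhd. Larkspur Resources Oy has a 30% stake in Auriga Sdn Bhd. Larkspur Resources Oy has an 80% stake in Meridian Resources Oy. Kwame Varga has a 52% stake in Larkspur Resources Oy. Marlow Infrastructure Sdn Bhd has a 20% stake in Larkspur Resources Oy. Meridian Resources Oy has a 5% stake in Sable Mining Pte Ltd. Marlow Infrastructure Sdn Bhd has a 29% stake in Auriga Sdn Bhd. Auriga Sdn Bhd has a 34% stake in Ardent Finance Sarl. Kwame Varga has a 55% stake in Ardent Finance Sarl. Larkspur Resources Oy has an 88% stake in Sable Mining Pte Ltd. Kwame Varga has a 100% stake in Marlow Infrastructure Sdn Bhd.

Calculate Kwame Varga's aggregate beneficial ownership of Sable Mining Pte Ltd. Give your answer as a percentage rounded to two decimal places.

66.24%

Kwame reaches Sable along 4 paths.
Via Larkspur: 52% × 88% = 45.76%.
Via Marlow → Larkspur: 100% × 20% × 88% = 17.6%.
Via Larkspur → Meridian: 52% × 80% × 5% = 2.08%.
Via Marlow → Larkspur → Meridian: 100% × 20% × 80% × 5% = 0.8%.
Total: 45.76% + 17.6% + 2.08% + 0.8% = 66.24%.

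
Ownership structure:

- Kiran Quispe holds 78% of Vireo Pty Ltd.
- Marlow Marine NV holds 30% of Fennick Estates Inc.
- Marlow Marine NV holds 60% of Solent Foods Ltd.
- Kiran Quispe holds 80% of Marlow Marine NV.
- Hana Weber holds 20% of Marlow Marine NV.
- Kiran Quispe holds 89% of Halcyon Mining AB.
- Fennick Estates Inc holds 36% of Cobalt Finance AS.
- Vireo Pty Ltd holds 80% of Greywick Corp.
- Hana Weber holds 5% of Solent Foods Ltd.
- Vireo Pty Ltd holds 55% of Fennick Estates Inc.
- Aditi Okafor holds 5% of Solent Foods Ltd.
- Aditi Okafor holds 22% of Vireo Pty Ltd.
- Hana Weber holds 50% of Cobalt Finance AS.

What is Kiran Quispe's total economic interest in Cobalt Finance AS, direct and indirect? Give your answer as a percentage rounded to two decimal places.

Kiran reaches Cobalt along 2 paths.
Via Marlow → Fennick: 80% × 30% × 36% = 8.64%.
Via Vireo → Fennick: 78% × 55% × 36% = 15.444%.
Total: 8.64% + 15.444% = 24.084%.
Rounded: 24.08%.

24.08%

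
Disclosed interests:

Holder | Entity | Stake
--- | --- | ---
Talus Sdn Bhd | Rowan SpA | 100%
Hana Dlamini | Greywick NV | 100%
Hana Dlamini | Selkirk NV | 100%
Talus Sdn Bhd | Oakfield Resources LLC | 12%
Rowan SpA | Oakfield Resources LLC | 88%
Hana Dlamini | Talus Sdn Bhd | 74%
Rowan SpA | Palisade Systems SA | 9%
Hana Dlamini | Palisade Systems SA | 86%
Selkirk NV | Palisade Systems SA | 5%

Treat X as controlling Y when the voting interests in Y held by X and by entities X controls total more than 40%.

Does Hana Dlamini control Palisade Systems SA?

Hana holds 100% of Selkirk, so Hana controls Selkirk.
Hana holds 74% of Talus, so Hana controls Talus.
Talus holds 100% of Rowan, so Hana controls Rowan.
Selkirk and Hana and Rowan together hold 5% + 86% + 9% = 100% of Palisade, so Hana controls Palisade.

Yes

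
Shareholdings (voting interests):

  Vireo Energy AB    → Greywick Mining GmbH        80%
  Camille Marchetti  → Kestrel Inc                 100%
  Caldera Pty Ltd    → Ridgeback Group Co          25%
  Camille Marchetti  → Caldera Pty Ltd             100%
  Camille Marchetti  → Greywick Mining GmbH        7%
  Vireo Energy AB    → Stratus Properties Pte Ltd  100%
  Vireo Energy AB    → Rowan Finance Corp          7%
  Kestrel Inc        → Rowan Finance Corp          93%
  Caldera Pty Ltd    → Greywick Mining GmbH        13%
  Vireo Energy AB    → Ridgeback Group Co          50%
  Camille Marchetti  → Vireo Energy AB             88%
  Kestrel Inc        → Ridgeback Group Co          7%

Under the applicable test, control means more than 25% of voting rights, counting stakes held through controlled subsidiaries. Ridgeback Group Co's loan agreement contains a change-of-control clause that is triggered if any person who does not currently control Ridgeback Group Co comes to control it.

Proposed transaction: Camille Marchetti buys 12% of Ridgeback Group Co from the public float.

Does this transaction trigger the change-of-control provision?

The purchase changes only Camille's holdings, so Camille is the only person who could newly come to control Ridgeback.
Camille holds 88% of Vireo, so Camille controls Vireo.
Camille holds 100% of Kestrel, so Camille controls Kestrel.
Camille holds 100% of Caldera, so Camille controls Caldera.
Vireo and Caldera and Kestrel together hold 50% + 25% + 7% = 82% of Ridgeback, so Camille controls Ridgeback.
So Camille already controls Ridgeback before the transaction.
After the purchase, Camille holds 12% of Ridgeback directly.
Camille controlled Ridgeback already, so this is not a new person acquiring control; every other person's position is unchanged or reduced.
No new person acquires control, so the clause is not triggered.

No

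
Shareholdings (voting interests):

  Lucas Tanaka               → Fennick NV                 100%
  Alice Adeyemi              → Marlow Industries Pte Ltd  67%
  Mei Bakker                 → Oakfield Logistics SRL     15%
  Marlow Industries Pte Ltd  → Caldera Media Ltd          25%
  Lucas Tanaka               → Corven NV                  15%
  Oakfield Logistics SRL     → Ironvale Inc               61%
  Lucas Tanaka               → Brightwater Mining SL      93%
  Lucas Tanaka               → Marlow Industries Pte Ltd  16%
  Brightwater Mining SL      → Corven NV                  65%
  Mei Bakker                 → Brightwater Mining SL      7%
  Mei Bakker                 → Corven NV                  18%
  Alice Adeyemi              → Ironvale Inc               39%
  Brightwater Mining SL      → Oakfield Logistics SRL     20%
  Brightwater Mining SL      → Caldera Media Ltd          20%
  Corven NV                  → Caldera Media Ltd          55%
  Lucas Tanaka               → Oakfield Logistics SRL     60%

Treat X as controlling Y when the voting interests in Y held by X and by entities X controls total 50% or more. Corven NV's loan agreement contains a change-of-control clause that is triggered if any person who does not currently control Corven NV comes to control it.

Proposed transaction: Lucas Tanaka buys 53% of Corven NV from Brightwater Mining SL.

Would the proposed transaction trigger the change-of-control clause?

The purchase adds only to Lucas's holdings (Brightwater's stake shrinks), so Lucas is the only person who could newly come to control Corven.
Lucas holds 93% of Brightwater, so Lucas controls Brightwater.
Brightwater and Lucas together hold 65% + 15% = 80% of Corven, so Lucas controls Corven.
So Lucas already controls Corven before the transaction.
After the purchase, Lucas's direct stake in Corven rises to 15% + 53% = 68%, and Brightwater's stake falls to 12%.
Lucas controlled Corven already, so this is not a new person acquiring control; every other person's position is unchanged or reduced.
No new person acquires control, so the clause is not triggered.

No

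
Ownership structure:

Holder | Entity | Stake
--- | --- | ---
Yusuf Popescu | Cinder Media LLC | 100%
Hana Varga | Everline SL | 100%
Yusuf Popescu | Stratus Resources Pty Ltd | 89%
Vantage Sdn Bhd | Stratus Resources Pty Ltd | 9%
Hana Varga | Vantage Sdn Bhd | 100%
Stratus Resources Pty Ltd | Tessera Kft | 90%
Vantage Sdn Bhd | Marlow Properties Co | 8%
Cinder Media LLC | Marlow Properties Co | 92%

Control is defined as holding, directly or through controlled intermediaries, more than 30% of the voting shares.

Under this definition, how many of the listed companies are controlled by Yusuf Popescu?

Yusuf holds 100% of Cinder, so Yusuf controls Cinder.
Yusuf holds 89% of Stratus, so Yusuf controls Stratus.
Cinder holds 92% of Marlow, so Yusuf controls Marlow.
Stratus holds 90% of Tessera, so Yusuf controls Tessera.
No other company's threshold is met.
Yusuf controls 4 companies.

4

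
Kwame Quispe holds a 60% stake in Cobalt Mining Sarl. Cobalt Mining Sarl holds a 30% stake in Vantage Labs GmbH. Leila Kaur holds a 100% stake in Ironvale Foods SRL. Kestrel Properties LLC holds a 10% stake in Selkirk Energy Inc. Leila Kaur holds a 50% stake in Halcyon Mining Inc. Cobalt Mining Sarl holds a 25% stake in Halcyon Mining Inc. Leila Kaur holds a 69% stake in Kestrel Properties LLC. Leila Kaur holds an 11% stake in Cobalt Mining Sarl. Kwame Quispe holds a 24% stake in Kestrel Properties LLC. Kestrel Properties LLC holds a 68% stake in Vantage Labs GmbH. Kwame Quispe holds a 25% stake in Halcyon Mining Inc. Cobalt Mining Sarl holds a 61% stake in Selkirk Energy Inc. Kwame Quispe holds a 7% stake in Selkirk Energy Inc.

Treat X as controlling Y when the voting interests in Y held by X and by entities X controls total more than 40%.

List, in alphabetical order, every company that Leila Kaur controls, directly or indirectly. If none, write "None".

Leila holds 69% of Kestrel, so Leila controls Kestrel.
Kestrel holds 68% of Vantage, so Leila controls Vantage.
Leila holds 100% of Ironvale, so Leila controls Ironvale.
Leila holds 50% of Halcyon, so Leila controls Halcyon.
No other company's threshold is met.

Halcyon Mining Inc, Ironvale Foods SRL, Kestrel Properties LLC, Vantage Labs GmbH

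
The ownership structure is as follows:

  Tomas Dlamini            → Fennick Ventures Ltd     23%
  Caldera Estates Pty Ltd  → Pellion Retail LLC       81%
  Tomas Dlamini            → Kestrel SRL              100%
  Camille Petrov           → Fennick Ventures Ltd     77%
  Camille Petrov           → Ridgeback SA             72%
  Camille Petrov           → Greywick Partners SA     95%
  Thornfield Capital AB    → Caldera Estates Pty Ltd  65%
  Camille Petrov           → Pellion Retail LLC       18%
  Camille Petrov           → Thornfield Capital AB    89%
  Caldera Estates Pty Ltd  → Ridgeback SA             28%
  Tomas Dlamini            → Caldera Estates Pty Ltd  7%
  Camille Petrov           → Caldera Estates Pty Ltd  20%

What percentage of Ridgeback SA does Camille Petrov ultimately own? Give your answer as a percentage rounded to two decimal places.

93.80%

Camille reaches Ridgeback along 3 paths.
Direct stake: 72% = 72%.
Via Caldera: 20% × 28% = 5.6%.
Via Thornfield → Caldera: 89% × 65% × 28% = 16.198%.
Total: 72% + 5.6% + 16.198% = 93.798%.
Rounded: 93.80%.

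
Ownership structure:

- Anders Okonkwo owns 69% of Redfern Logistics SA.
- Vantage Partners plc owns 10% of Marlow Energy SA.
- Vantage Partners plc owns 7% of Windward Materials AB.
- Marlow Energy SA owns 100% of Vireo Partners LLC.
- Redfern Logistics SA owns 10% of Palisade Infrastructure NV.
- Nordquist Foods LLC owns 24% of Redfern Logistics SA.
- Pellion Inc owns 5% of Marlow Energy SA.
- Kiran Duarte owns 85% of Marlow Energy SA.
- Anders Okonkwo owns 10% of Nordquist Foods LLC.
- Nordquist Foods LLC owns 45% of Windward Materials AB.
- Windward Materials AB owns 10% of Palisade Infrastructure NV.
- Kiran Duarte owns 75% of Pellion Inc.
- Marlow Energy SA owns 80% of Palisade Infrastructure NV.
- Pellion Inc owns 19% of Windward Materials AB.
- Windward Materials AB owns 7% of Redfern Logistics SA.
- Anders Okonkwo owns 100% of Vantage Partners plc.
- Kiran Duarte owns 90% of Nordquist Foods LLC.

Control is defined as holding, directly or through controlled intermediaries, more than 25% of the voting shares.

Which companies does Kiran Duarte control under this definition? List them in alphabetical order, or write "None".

Marlow Energy SA, Nordquist Foods LLC, Palisade Infrastructure NV, Pellion Inc, Redfern Logistics SA, Vireo Partners LLC, Windward Materials AB

Kiran holds 90% of Nordquist, so Kiran controls Nordquist.
Kiran holds 75% of Pellion, so Kiran controls Pellion.
Pellion and Nordquist together hold 19% + 45% = 64% of Windward, so Kiran controls Windward.
Windward and Nordquist together hold 7% + 24% = 31% of Redfern, so Kiran controls Redfern.
Kiran and Pellion together hold 85% + 5% = 90% of Marlow, so Kiran controls Marlow.
Redfern and Marlow and Windward together hold 10% + 80% + 10% = 100% of Palisade, so Kiran controls Palisade.
Marlow holds 100% of Vireo, so Kiran controls Vireo.
No other company's threshold is met.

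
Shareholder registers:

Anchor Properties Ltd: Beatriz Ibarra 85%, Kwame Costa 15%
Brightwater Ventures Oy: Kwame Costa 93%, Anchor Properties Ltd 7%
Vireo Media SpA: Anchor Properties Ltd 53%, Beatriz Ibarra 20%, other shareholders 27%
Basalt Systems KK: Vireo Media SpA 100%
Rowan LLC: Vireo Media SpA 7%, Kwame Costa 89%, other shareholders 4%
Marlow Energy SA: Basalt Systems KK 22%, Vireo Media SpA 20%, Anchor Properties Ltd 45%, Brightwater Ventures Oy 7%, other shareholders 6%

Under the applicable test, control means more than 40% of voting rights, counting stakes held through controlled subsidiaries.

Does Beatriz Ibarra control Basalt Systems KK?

Yes

Beatriz holds 85% of Anchor, so Beatriz controls Anchor.
Anchor and Beatriz together hold 53% + 20% = 73% of Vireo, so Beatriz controls Vireo.
Vireo holds 100% of Basalt, so Beatriz controls Basalt.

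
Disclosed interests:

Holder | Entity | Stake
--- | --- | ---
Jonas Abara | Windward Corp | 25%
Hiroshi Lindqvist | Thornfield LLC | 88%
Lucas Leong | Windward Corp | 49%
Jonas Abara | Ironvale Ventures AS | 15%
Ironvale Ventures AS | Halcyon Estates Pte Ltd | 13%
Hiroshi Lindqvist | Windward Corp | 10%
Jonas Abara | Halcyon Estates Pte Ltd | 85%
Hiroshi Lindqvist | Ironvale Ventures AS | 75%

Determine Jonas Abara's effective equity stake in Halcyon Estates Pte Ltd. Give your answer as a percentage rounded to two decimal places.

86.95%

Jonas reaches Halcyon along 2 paths.
Direct stake: 85% = 85%.
Via Ironvale: 15% × 13% = 1.95%.
Total: 85% + 1.95% = 86.95%.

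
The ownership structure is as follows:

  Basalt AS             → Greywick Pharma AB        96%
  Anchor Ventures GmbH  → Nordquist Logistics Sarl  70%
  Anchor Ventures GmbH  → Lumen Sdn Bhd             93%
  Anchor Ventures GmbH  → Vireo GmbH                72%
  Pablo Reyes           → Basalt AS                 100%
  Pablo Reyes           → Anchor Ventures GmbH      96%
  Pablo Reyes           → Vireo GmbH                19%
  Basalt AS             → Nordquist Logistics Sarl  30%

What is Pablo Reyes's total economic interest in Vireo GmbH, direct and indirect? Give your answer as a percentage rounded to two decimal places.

Pablo reaches Vireo along 2 paths.
Via Anchor: 96% × 72% = 69.12%.
Direct stake: 19% = 19%.
Total: 69.12% + 19% = 88.12%.

88.12%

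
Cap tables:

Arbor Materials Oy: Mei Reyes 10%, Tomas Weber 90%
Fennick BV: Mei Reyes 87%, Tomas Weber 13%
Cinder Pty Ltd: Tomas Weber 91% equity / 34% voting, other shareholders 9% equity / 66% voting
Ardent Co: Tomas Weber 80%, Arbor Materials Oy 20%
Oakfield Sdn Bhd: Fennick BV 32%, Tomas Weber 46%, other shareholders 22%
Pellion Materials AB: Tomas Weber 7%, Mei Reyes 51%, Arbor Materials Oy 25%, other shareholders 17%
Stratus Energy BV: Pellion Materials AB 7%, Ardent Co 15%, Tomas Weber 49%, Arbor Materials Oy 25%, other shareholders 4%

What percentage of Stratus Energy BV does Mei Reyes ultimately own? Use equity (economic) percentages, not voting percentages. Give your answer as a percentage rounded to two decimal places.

6.55%

Mei reaches Stratus along 4 paths.
Via Pellion: 51% × 7% = 3.57%.
Via Arbor → Pellion: 10% × 25% × 7% = 0.175%.
Via Arbor → Ardent: 10% × 20% × 15% = 0.3%.
Via Arbor: 10% × 25% = 2.5%.
Total: 3.57% + 0.175% + 0.3% + 2.5% = 6.545%.
Rounded: 6.55%.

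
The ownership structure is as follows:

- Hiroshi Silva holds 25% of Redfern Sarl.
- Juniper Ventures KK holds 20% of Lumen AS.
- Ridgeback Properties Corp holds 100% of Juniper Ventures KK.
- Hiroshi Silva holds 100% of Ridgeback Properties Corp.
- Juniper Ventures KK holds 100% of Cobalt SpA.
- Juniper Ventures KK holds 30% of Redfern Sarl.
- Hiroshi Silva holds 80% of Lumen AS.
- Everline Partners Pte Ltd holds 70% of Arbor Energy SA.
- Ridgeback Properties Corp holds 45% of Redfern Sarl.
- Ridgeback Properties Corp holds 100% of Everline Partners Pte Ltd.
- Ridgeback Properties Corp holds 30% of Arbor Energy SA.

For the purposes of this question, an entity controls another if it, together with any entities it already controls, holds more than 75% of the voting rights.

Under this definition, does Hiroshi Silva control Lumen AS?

Yes

Hiroshi holds 100% of Ridgeback, so Hiroshi controls Ridgeback.
Ridgeback holds 100% of Juniper, so Hiroshi controls Juniper.
Juniper and Hiroshi together hold 20% + 80% = 100% of Lumen, so Hiroshi controls Lumen.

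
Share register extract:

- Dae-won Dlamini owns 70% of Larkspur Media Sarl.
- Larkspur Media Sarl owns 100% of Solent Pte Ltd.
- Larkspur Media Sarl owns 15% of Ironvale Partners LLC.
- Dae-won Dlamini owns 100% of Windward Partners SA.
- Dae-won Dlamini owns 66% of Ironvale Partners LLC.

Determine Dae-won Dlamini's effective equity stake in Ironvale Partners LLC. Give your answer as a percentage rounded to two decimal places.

76.50%

Dae-won reaches Ironvale along 2 paths.
Via Larkspur: 70% × 15% = 10.5%.
Direct stake: 66% = 66%.
Total: 10.5% + 66% = 76.5%.
Rounded: 76.50%.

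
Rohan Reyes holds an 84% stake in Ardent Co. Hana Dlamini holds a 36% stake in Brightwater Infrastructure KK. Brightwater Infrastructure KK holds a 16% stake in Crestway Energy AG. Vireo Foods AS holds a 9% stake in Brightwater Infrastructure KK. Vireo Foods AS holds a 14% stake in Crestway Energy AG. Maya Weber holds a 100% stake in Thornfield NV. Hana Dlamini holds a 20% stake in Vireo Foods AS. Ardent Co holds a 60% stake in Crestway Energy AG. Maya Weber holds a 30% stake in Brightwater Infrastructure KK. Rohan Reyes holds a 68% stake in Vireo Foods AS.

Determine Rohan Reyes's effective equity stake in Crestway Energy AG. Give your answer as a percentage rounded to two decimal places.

Rohan reaches Crestway along 3 paths.
Via Ardent: 84% × 60% = 50.4%.
Via Vireo: 68% × 14% = 9.52%.
Via Vireo → Brightwater: 68% × 9% × 16% = 0.9792%.
Total: 50.4% + 9.52% + 0.9792% = 60.8992%.
Rounded: 60.90%.

60.90%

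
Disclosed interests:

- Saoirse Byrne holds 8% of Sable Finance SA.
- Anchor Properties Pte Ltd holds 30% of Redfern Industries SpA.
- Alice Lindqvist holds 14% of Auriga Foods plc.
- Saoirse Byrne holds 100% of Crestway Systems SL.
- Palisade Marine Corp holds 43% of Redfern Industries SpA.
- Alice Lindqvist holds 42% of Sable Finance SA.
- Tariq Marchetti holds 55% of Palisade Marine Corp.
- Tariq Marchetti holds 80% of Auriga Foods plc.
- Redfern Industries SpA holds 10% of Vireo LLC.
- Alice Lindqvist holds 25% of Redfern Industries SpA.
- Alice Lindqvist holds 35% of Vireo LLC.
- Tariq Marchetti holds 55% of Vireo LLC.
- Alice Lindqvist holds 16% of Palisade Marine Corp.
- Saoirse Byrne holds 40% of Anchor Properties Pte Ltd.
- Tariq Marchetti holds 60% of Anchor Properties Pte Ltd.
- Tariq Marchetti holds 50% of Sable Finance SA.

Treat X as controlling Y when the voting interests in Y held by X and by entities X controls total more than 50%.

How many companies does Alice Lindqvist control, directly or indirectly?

Alice's largest direct stake is 42% in Sable, which does not meet the threshold.
Alice controls 0 companies.

0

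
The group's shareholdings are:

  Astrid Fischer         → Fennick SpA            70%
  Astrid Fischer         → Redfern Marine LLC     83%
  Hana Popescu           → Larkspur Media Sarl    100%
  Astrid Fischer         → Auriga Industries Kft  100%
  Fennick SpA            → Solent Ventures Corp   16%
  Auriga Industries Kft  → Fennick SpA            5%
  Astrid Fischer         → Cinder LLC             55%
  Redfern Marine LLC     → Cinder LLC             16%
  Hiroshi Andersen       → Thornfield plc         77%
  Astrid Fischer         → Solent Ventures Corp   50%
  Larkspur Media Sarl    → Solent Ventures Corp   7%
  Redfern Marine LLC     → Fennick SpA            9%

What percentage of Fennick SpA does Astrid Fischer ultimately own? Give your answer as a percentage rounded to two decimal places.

Astrid reaches Fennick along 3 paths.
Via Redfern: 83% × 9% = 7.47%.
Direct stake: 70% = 70%.
Via Auriga: 100% × 5% = 5%.
Total: 7.47% + 70% + 5% = 82.47%.

82.47%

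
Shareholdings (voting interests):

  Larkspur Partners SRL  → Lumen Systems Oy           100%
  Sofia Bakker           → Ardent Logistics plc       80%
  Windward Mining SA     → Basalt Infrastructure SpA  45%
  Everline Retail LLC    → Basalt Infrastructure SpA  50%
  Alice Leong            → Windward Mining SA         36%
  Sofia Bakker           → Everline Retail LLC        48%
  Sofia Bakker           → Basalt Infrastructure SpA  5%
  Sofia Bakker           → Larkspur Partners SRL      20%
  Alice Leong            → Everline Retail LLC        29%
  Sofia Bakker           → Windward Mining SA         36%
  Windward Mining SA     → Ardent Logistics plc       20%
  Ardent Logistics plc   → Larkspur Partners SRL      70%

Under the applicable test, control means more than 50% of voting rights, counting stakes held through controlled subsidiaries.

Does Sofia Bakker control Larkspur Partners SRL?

Sofia holds 80% of Ardent, so Sofia controls Ardent.
Ardent and Sofia together hold 70% + 20% = 90% of Larkspur, so Sofia controls Larkspur.

Yes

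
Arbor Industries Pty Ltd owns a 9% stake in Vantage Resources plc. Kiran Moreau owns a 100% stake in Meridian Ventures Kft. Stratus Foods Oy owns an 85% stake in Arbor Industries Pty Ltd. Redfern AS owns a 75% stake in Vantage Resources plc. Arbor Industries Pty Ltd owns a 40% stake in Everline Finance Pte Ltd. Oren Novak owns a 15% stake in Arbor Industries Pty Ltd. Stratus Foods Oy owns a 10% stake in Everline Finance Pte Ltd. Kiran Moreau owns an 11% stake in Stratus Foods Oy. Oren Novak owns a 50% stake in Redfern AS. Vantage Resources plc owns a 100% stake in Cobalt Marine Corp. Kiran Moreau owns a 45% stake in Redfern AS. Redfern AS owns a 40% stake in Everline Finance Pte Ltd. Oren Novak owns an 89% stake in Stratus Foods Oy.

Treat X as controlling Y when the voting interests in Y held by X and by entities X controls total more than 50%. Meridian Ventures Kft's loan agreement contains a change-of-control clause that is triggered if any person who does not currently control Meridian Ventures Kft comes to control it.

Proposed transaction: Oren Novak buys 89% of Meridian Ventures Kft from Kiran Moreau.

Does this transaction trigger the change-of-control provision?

Yes

The purchase adds only to Oren's holdings (Kiran's stake shrinks), so Oren is the only person who could newly come to control Meridian.
Oren holds 89% of Stratus, so Oren controls Stratus.
Oren and Stratus together hold 15% + 85% = 100% of Arbor, so Oren controls Arbor.
Neither Oren nor any entity Oren controls holds any voting interest in Meridian.
So before the transaction, Oren does not control Meridian.
After the purchase, Oren holds 89% of Meridian directly, and Kiran's stake falls to 11%.
Oren holds 89% of Meridian, so Oren controls Meridian.
Oren did not control Meridian before and does after, so the clause is triggered.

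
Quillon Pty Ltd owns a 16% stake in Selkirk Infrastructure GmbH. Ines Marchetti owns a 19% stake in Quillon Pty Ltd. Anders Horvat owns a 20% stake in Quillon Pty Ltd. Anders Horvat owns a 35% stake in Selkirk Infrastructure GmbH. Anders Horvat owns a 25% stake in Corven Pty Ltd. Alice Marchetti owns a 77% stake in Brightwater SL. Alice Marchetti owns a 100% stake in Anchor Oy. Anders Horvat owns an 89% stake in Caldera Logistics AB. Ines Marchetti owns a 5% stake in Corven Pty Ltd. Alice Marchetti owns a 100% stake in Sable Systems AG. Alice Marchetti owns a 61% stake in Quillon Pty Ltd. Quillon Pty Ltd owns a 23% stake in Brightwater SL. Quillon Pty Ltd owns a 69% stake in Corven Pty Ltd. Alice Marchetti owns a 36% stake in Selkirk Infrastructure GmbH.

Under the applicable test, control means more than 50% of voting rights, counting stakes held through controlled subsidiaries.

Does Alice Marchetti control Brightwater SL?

Alice holds 61% of Quillon, so Alice controls Quillon.
Alice and Quillon together hold 77% + 23% = 100% of Brightwater, so Alice controls Brightwater.

Yes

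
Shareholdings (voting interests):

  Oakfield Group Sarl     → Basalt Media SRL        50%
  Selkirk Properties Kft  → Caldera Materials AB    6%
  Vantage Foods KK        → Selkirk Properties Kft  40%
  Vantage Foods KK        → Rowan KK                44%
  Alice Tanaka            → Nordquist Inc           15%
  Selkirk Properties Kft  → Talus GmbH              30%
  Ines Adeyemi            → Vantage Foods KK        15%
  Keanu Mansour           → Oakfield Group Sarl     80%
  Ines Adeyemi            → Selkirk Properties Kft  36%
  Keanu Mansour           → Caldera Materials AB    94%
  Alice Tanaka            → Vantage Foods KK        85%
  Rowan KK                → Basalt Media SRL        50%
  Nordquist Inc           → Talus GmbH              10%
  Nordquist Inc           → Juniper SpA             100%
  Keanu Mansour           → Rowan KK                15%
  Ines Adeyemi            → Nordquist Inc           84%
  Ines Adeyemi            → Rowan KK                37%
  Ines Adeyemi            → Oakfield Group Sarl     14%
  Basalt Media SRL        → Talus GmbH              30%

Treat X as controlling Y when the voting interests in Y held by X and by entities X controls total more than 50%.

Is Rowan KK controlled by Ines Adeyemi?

No

Ines holds 84% of Nordquist, so Ines controls Nordquist.
Nordquist holds 100% of Juniper, so Ines controls Juniper.
In Rowan, Ines's side holds only 37%, not > 50%.
So Ines does not control Rowan.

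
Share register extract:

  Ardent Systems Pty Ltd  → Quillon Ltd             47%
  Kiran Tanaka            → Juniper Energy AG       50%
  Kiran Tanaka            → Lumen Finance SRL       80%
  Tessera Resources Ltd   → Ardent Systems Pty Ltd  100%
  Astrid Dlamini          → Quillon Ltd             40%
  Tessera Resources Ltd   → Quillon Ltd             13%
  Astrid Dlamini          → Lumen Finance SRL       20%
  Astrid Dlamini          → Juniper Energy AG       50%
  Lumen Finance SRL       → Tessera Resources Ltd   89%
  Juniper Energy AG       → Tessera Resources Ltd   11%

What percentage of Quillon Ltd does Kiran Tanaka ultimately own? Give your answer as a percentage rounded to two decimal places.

Kiran reaches Quillon along 4 paths.
Via Lumen → Tessera: 80% × 89% × 13% = 9.256%.
Via Juniper → Tessera: 50% × 11% × 13% = 0.715%.
Via Lumen → Tessera → Ardent: 80% × 89% × 100% × 47% = 33.464%.
Via Juniper → Tessera → Ardent: 50% × 11% × 100% × 47% = 2.585%.
Total: 9.256% + 0.715% + 33.464% + 2.585% = 46.02%.

46.02%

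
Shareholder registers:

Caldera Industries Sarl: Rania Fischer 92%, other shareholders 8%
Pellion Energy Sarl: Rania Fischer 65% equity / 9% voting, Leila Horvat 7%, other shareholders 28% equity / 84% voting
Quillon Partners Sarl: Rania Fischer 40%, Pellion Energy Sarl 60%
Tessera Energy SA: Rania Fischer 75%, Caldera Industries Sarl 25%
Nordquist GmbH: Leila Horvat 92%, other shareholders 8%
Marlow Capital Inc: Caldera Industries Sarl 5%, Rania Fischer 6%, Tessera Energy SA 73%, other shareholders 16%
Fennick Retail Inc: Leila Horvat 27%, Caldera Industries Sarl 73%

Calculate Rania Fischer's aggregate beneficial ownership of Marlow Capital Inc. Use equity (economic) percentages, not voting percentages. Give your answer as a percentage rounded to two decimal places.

82.14%

Rania reaches Marlow along 4 paths.
Via Caldera: 92% × 5% = 4.6%.
Direct stake: 6% = 6%.
Via Tessera: 75% × 73% = 54.75%.
Via Caldera → Tessera: 92% × 25% × 73% = 16.79%.
Total: 4.6% + 6% + 54.75% + 16.79% = 82.14%.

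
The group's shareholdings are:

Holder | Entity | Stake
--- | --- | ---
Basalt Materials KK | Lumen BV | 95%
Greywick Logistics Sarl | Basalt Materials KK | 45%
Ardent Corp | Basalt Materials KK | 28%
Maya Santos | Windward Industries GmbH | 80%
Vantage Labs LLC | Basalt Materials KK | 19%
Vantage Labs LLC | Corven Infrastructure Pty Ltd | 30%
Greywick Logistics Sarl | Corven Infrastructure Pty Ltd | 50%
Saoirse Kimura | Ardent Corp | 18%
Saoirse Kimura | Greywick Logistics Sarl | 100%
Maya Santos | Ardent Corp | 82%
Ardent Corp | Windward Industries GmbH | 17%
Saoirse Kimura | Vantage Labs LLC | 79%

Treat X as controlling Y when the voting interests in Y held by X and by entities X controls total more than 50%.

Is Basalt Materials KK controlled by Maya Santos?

No

Maya holds 82% of Ardent, so Maya controls Ardent.
Maya and Ardent together hold 80% + 17% = 97% of Windward, so Maya controls Windward.
In Basalt, Maya's side holds only 28%, not > 50%.
So Maya does not control Basalt.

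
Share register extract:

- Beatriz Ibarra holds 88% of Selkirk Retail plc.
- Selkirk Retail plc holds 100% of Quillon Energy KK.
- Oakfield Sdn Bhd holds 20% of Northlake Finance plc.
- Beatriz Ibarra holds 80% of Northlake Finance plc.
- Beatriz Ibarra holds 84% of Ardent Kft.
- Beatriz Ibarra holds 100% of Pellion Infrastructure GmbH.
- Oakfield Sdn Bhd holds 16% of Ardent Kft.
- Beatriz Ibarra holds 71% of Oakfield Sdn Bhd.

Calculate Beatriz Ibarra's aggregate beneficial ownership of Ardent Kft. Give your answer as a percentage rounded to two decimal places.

95.36%

Beatriz reaches Ardent along 2 paths.
Via Oakfield: 71% × 16% = 11.36%.
Direct stake: 84% = 84%.
Total: 11.36% + 84% = 95.36%.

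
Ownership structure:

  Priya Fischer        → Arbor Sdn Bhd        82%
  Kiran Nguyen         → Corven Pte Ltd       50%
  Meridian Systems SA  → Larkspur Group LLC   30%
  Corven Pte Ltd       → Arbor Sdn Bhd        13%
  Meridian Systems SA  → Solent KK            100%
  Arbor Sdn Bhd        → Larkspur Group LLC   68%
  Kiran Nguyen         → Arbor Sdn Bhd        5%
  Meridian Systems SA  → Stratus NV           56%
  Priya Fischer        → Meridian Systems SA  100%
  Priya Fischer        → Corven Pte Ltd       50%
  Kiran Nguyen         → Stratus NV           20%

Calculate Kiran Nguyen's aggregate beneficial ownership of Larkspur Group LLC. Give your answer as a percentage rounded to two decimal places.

7.82%

Kiran reaches Larkspur along 2 paths.
Via Arbor: 5% × 68% = 3.4%.
Via Corven → Arbor: 50% × 13% × 68% = 4.42%.
Total: 3.4% + 4.42% = 7.82%.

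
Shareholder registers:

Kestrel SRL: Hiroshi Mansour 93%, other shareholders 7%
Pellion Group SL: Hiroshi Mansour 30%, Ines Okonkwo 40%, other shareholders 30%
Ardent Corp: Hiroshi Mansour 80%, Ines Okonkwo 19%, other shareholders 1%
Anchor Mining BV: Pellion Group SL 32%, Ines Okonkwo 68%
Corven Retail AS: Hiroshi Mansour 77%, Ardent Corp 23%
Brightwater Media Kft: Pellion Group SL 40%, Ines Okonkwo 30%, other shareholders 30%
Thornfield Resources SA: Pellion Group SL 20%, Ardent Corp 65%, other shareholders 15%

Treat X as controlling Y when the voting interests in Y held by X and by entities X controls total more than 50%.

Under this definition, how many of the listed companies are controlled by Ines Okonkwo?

Ines holds 68% of Anchor, so Ines controls Anchor.
No other company's threshold is met.
Ines controls 1 company.

1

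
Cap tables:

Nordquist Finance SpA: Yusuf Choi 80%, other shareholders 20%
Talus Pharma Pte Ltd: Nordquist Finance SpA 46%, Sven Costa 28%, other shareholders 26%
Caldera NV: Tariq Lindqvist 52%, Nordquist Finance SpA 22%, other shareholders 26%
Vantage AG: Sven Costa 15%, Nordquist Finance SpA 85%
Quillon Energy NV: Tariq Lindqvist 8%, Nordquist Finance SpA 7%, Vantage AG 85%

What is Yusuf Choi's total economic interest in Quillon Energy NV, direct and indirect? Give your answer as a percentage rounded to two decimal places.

63.40%

Yusuf reaches Quillon along 2 paths.
Via Nordquist: 80% × 7% = 5.6%.
Via Nordquist → Vantage: 80% × 85% × 85% = 57.8%.
Total: 5.6% + 57.8% = 63.4%.
Rounded: 63.40%.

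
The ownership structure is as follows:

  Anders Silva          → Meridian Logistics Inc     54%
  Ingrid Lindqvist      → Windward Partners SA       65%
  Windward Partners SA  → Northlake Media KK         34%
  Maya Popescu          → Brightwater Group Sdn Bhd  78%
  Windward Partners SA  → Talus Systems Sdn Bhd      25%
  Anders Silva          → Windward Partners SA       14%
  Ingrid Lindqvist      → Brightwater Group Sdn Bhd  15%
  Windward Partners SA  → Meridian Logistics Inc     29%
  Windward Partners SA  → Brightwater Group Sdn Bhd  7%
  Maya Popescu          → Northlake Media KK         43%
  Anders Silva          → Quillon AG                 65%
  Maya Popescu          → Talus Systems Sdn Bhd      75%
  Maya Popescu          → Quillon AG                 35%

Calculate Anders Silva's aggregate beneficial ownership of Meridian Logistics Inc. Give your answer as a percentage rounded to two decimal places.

58.06%

Anders reaches Meridian along 2 paths.
Direct stake: 54% = 54%.
Via Windward: 14% × 29% = 4.06%.
Total: 54% + 4.06% = 58.06%.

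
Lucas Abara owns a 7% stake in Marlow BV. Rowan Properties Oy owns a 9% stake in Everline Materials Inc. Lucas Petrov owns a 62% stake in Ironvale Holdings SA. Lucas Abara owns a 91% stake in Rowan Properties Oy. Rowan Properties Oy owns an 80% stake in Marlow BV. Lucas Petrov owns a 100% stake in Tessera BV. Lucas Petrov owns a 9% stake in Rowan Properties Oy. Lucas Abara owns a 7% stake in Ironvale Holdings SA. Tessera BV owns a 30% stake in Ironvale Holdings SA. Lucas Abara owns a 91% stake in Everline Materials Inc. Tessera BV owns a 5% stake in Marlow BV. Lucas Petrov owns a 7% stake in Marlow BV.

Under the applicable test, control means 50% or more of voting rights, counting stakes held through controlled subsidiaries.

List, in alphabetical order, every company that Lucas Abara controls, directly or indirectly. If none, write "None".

Everline Materials Inc, Marlow BV, Rowan Properties Oy

Lucas Abara holds 91% of Rowan, so Lucas Abara controls Rowan.
Rowan and Lucas Abara together hold 80% + 7% = 87% of Marlow, so Lucas Abara controls Marlow.
Lucas Abara and Rowan together hold 91% + 9% = 100% of Everline, so Lucas Abara controls Everline.
No other company's threshold is met.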